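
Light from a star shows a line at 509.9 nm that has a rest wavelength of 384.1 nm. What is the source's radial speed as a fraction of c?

0.276c

λ'/λ₀ = 1.3275 > 1 (redshift), so the source is receding.
λ'/λ₀ = √((1 + β)/(1 − β)) for a receding source ⇒ β = (r² − 1)/(r² + 1) with r = λ'/λ₀.
β = (1.7623 − 1)/(1.7623 + 1) ≈ 0.276.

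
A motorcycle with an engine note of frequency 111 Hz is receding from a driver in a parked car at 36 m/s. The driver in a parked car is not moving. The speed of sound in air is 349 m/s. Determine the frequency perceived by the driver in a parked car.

With the source moving away from a stationary observer, f' = f · v/(v + v_s).
f' = 111 × 349/(349 + 36) = 111 × 349/385 ≈ 101 Hz.

101 Hz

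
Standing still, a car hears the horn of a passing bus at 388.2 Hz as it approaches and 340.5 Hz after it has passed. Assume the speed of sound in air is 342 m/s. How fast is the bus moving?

f₁/f₂ = (v + v_s)/(v − v_s), so v_s = v · (f₁ − f₂)/(f₁ + f₂).
v_s = 342 × (388.2 − 340.5)/(388.2 + 340.5) = 342 × 47.7/728.7 ≈ 22.4 m/s.

22.4 m/s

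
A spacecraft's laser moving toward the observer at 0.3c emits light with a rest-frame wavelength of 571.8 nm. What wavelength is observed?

419.6 nm

Relativistic Doppler for wavelength: λ' = λ₀ · √((1 − β)/(1 + β)).
λ' = 571.8 × √(0.7000/1.3000) = 571.8 × 0.73380 ≈ 419.6 nm.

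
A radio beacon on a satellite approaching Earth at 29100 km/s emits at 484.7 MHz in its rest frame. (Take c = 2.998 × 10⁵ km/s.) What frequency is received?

534.3 MHz

β = v/c = 29100/299800 = 0.0971.
Relativistic Doppler for frequency: f' = f₀ · √((1 + β)/(1 − β)).
f' = 484.7 × √(1.0971/0.9029) = 484.7 × 1.10227 ≈ 534.3 MHz.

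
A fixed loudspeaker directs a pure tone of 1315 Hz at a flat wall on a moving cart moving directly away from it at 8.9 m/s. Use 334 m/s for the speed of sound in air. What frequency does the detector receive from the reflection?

The flat wall on a moving cart first receives the wave as a moving observer: f₁ = f₀ · (v − u)/v = 1315 × (334 − 8.9)/334 ≈ 1280 Hz.
The reflection then acts as a moving source: f₂ = f₁ · v/(v + u) ≈ 1247 Hz.
Equivalently f₂ = f₀ · (v − u)/(v + u).

1247 Hz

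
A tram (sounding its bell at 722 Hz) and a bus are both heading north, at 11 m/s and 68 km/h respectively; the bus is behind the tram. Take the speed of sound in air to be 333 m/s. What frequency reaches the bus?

739 Hz

68 km/h = 18.89 m/s.
The bus is behind, so the tram is moving away from it while the bus is moving toward the tram.
Both move, so f' = f · (v + v_o)/(v + v_s).
f' = 722 × (333 + 18.89)/(333 + 11) = 722 × 351.89/344 ≈ 739 Hz.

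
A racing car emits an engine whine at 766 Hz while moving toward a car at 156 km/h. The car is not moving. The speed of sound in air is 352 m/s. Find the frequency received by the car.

874 Hz

156 km/h = 43.33 m/s.
Only the source moves, toward the listener, so f' = f · v/(v − v_s).
f' = 766 × 352/(352 − 43.33) = 766 × 352/308.7 ≈ 874 Hz.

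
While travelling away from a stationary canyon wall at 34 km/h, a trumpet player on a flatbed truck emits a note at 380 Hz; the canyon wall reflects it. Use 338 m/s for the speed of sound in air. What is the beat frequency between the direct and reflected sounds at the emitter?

34 km/h = 9.444 m/s.
The canyon wall receives the sound from a moving source: f₁ = f₀ · v/(v + v_e) = 380 × 338/347.44 ≈ 369.7 Hz.
On the return leg the trumpet player on a flatbed truck is a moving observer: f₂ = f₁ · (v − v_e)/v = 369.7 × 328.56/338 ≈ 359.3 Hz.
Beat against the emitted tone: |f₂ − f₀| = 2v_e·f₀/(v + v_e) = 2 × 9.444 × 380/347.44 ≈ 20.7 Hz.

20.7 Hz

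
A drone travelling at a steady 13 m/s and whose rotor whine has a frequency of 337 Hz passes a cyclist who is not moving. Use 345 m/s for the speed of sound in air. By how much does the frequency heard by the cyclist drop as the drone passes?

Approaching: f₁ = f · v/(v − v_s) = 337 × 345/332 ≈ 350.2 Hz.
Receding: f₂ = f · v/(v + v_s) = 337 × 345/358 ≈ 324.8 Hz.
Drop: f₁ − f₂ = 2f·v·v_s/(v² − v_s²) = 2 × 337 × 345 × 13/(345² − 13²) ≈ 25.4 Hz.

25.4 Hz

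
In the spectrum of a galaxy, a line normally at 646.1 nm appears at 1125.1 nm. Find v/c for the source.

0.504c

λ'/λ₀ = 1.7414 > 1 (redshift), so the source is receding.
λ'/λ₀ = √((1 + β)/(1 − β)) for a receding source ⇒ β = (r² − 1)/(r² + 1) with r = λ'/λ₀.
β = (3.0324 − 1)/(3.0324 + 1) ≈ 0.504.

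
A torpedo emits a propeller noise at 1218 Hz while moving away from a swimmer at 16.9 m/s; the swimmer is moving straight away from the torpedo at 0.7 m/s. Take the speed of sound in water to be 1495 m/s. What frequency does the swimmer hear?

1204 Hz

With source receding and observer receding, f' = f · (v − v_o)/(v + v_s).
f' = 1218 × (1495 − 0.7)/(1495 + 16.9) = 1218 × 1494.3/1511.9 ≈ 1204 Hz.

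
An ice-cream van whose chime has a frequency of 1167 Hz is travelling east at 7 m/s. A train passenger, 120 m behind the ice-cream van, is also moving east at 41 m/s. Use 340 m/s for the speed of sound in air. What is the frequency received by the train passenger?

The train passenger is behind, so the ice-cream van is moving away from it while the train passenger is moving toward the ice-cream van.
With source receding and observer approaching, f' = f · (v + v_o)/(v + v_s).
f' = 1167 × (340 + 41)/(340 + 7) = 1167 × 381/347 ≈ 1281 Hz.

1281 Hz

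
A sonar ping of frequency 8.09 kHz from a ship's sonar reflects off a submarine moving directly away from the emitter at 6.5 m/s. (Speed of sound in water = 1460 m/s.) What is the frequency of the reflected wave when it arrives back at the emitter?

8.02 kHz

At the submarine (a moving observer), f₁ = f₀ · (v − u)/v = 8.09 × 1453.5/1460 ≈ 8.05 kHz.
On reflection it acts as a source moving away from the stationary detector: f₂ = f₁ · v/(v + u) = 8.05 × 1460/1466.5 ≈ 8.02 kHz.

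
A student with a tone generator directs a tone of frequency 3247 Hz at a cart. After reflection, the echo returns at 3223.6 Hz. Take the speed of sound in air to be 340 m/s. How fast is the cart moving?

Double Doppler shift off a moving reflector: f₂ = f₀ · (v + u)/(v − u) (u > 0 toward emitter).
Rearranging, u = v · (f₂ − f₀)/(f₂ + f₀) = 340 × -23.4/6470.6 ≈ -1.23 m/s.
So the cart is moving at 1.23 m/s away from the emitter.

1.23 m/s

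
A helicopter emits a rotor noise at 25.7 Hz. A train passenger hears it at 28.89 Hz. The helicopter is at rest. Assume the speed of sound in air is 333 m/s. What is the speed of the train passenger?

41 m/s

f' > f, so the train passenger is approaching.
f' = f · (v + v_o)/v ⇒ v_o = v · |f'/f − 1|.
v_o = 333 × |28.89/25.7 − 1| = 333 × 0.1241 ≈ 41 m/s.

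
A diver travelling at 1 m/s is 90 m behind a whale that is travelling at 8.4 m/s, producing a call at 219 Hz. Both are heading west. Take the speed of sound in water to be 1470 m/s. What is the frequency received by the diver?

The diver is behind, so the whale is moving away from it while the diver is moving toward the whale.
Both move, so f' = f · (v + v_o)/(v + v_s).
f' = 219 × (1470 + 1)/(1470 + 8.4) = 219 × 1471/1478.4 ≈ 218 Hz.

218 Hz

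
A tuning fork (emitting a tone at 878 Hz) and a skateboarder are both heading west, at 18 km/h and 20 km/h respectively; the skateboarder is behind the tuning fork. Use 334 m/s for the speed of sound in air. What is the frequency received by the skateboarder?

879 Hz

18 km/h = 5 m/s; 20 km/h = 5.556 m/s.
The skateboarder is behind, so the tuning fork is moving away from it while the skateboarder is moving toward the tuning fork.
Both move, so f' = f · (v + v_o)/(v + v_s).
f' = 878 × (334 + 5.556)/(334 + 5) = 878 × 339.56/339 ≈ 879 Hz.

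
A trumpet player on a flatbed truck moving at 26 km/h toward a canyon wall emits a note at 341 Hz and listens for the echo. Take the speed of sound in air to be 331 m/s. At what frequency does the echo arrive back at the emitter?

26 km/h = 7.222 m/s.
The canyon wall receives the sound from a moving source: f₁ = f₀ · v/(v − v_e) = 341 × 331/323.78 ≈ 349 Hz.
On the return leg the trumpet player on a flatbed truck is a moving observer: f₂ = f₁ · (v + v_e)/v = 349 × 338.22/331 ≈ 356 Hz.
Equivalently f₂ = f₀ · (v + v_e)/(v − v_e).

356 Hz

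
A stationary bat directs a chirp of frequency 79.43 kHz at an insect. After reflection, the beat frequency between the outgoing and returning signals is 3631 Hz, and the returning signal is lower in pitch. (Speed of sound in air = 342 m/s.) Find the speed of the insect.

8.0 m/s

Double Doppler shift off a moving reflector: f₂ = f₀ · (v + u)/(v − u) (u > 0 toward emitter).
Returning signal is lower, so f₂ = f₀ − Δf = 79430 − 3631 = 75799 Hz.
Rearranging, u = v · (f₂ − f₀)/(f₂ + f₀) = 342 × -3631/155229 ≈ -8.0 m/s.
So the insect is moving at 8.0 m/s away from the emitter.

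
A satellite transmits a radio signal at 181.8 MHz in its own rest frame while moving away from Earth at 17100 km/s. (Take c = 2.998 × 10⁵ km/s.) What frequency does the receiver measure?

β = v/c = 17100/299800 = 0.0570.
Relativistic Doppler for frequency: f' = f₀ · √((1 − β)/(1 + β)).
f' = 181.8 × √(0.9430/1.0570) = 181.8 × 0.94450 ≈ 171.7 MHz.

171.7 MHz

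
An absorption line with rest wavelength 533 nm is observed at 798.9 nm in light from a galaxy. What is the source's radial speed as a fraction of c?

0.384

λ'/λ₀ = 1.4989 > 1 (redshift), so the source is receding.
λ'/λ₀ = √((1 + β)/(1 − β)) for a receding source ⇒ β = (r² − 1)/(r² + 1) with r = λ'/λ₀.
β = (2.2466 − 1)/(2.2466 + 1) ≈ 0.384.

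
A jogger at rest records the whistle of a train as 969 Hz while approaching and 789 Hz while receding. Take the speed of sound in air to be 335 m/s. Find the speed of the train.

f₁/f₂ = (v + v_s)/(v − v_s), so v_s = v · (f₁ − f₂)/(f₁ + f₂).
v_s = 335 × (969 − 789)/(969 + 789) = 335 × 180/1758 ≈ 34 m/s.

34 m/s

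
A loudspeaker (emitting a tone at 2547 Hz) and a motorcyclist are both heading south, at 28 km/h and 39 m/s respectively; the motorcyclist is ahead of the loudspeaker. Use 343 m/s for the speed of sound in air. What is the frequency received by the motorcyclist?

2310 Hz

28 km/h = 7.778 m/s.
The motorcyclist is ahead, so the loudspeaker is moving toward it while the motorcyclist is moving away from the loudspeaker.
With source approaching and observer receding, f' = f · (v − v_o)/(v − v_s).
f' = 2547 × (343 − 39)/(343 − 7.778) = 2547 × 304/335.22 ≈ 2310 Hz.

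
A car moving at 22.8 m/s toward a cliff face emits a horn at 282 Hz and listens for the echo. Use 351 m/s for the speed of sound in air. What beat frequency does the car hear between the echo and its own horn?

39.2 Hz

The cliff face receives the sound from a moving source: f₁ = f₀ · v/(v − v_e) = 282 × 351/328.2 ≈ 301.6 Hz.
On the return leg the car is a moving observer: f₂ = f₁ · (v + v_e)/v = 301.6 × 373.8/351 ≈ 321.2 Hz.
Beat against the emitted tone: |f₂ − f₀| = 2v_e·f₀/(v − v_e) = 2 × 22.8 × 282/328.2 ≈ 39.2 Hz.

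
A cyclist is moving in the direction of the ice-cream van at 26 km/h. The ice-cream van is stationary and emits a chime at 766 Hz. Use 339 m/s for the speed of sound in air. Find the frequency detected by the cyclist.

26 km/h = 7.222 m/s.
Moving observer, stationary source: f' = f · (v + v_o)/v.
f' = 766 × (339 + 7.222)/339 = 766 × 346.22/339 ≈ 782 Hz.

782 Hz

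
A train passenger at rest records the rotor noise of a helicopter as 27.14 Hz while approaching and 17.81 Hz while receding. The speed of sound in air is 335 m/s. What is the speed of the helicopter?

f₁/f₂ = (v + v_s)/(v − v_s), so v_s = v · (f₁ − f₂)/(f₁ + f₂).
v_s = 335 × (27.14 − 17.81)/(27.14 + 17.81) = 335 × 9.33/44.95 ≈ 70 m/s.

70 m/s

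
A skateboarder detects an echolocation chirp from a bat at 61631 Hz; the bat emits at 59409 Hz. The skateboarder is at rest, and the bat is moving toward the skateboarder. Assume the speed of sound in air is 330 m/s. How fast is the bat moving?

11.9 m/s

f' = f · v/(v − v_s) ⇒ v_s = v · |1 − f/f'|.
v_s = 330 × |1 − 59409/61631| = 330 × 0.03605 ≈ 11.9 m/s.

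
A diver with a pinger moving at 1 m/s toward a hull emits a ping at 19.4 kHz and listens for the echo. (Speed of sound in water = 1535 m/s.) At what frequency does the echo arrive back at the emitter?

The hull receives the sound from a moving source: f₁ = f₀ · v/(v − v_e) = 19.4 × 1535/1534 ≈ 19.41 kHz.
On the return leg the diver with a pinger is a moving observer: f₂ = f₁ · (v + v_e)/v = 19.41 × 1536/1535 ≈ 19.43 kHz.

19.43 kHz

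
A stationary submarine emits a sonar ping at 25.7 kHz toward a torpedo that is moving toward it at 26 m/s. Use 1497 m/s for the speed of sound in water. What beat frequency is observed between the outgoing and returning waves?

At the torpedo (a moving observer), f₁ = f₀ · (v + u)/v = 25.7 × 1523/1497 ≈ 26.146 kHz.
On reflection it acts as a source moving toward the stationary detector: f₂ = f₁ · v/(v − u) = 26.146 × 1497/1471 ≈ 26.608 kHz.
Equivalently f₂ = f₀ · (v + u)/(v − u).
Beat frequency (with f₀ = 25700 Hz): |f₂ − f₀| = 2u·f₀/(v − u) = 2 × 26 × 25700/1471 ≈ 908 Hz.

908 Hz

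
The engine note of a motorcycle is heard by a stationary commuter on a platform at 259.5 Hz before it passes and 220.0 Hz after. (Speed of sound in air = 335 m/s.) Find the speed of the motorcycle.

f₁/f₂ = (v + v_s)/(v − v_s), so v_s = v · (f₁ − f₂)/(f₁ + f₂).
v_s = 335 × (259.5 − 220.0)/(259.5 + 220.0) = 335 × 39.5/479.5 ≈ 28 m/s.

28 m/s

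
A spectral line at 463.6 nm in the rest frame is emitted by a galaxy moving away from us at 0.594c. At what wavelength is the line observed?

918.6 nm

Relativistic Doppler for wavelength: λ' = λ₀ · √((1 + β)/(1 − β)).
λ' = 463.6 × √(1.5940/0.4060) = 463.6 × 1.98144 ≈ 918.6 nm.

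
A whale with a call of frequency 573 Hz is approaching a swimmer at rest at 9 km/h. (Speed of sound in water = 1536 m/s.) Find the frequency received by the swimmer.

574 Hz

9 km/h = 2.5 m/s.
Only the source moves, toward the listener, so f' = f · v/(v − v_s).
f' = 573 × 1536/(1536 − 2.5) = 573 × 1536/1534 ≈ 574 Hz.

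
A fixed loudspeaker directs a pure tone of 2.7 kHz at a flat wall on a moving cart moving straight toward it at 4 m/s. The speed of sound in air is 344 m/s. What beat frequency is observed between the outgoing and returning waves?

The flat wall on a moving cart first receives the wave as a moving observer: f₁ = f₀ · (v + u)/v = 2.7 × (344 + 4)/344 ≈ 2.7314 kHz.
On reflection it acts as a source moving toward the stationary detector: f₂ = f₁ · v/(v − u) = 2.7314 × 344/340 ≈ 2.7635 kHz.
Equivalently f₂ = f₀ · (v + u)/(v − u).
Beat frequency (with f₀ = 2700 Hz): |f₂ − f₀| = 2u·f₀/(v − u) = 2 × 4 × 2700/340 ≈ 64 Hz.

64 Hz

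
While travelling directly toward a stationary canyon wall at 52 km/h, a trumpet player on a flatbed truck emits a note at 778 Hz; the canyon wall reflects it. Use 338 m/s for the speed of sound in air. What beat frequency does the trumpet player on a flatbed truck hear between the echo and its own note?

52 km/h = 14.44 m/s.
The canyon wall receives the sound from a moving source: f₁ = f₀ · v/(v − v_e) = 778 × 338/323.56 ≈ 812.7 Hz.
On the return leg the trumpet player on a flatbed truck is a moving observer: f₂ = f₁ · (v + v_e)/v = 812.7 × 352.44/338 ≈ 847.5 Hz.
Beat against the emitted tone: |f₂ − f₀| = 2v_e·f₀/(v − v_e) = 2 × 14.44 × 778/323.56 ≈ 69 Hz.

69 Hz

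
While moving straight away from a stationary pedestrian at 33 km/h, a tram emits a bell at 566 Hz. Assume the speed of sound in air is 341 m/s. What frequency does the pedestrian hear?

33 km/h = 9.167 m/s.
Moving source, stationary observer: f' = f · v/(v + v_s) since the source is receding.
f' = 566 × 341/(341 + 9.167) = 566 × 341/350.2 ≈ 551 Hz.

551 Hz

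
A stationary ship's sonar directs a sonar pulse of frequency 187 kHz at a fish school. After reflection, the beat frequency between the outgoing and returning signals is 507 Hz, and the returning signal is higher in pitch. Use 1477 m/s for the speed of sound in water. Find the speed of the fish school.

2.00 m/s

Double Doppler shift off a moving reflector: f₂ = f₀ · (v + u)/(v − u) (u > 0 toward emitter).
Returning signal is higher, so f₂ = f₀ + Δf = 187000 + 507 = 187507 Hz.
Rearranging, u = v · (f₂ − f₀)/(f₂ + f₀) = 1477 × 507/374507 ≈ 2.00 m/s.
So the fish school is moving at 2.00 m/s toward the emitter.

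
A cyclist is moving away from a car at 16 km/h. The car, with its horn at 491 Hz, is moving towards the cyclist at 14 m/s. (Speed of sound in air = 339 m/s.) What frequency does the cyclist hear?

16 km/h = 4.444 m/s.
With source approaching and observer receding, f' = f · (v − v_o)/(v − v_s).
f' = 491 × (339 − 4.444)/(339 − 14) = 491 × 334.56/325 ≈ 505 Hz.

505 Hz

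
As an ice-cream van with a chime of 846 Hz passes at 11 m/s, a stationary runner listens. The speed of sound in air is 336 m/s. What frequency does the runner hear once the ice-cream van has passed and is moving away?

Receding: f₂ = f · v/(v + v_s) = 846 × 336/347 ≈ 819 Hz.

819 Hz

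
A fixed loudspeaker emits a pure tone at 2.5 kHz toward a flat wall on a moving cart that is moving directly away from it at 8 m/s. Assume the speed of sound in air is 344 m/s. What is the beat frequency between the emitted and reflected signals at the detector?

At the flat wall on a moving cart (a moving observer), f₁ = f₀ · (v − u)/v = 2.5 × 336/344 ≈ 2.4419 kHz.
On reflection it acts as a source moving away from the stationary detector: f₂ = f₁ · v/(v + u) = 2.4419 × 344/352 ≈ 2.3864 kHz.
Equivalently f₂ = f₀ · (v − u)/(v + u).
Beat frequency (with f₀ = 2500 Hz): |f₂ − f₀| = 2u·f₀/(v + u) = 2 × 8 × 2500/352 ≈ 114 Hz.

114 Hz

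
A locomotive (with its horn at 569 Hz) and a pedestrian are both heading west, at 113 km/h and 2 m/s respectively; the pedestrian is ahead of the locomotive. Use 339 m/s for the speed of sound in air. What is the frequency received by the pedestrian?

623 Hz

113 km/h = 31.39 m/s.
The pedestrian is ahead, so the locomotive is moving toward it while the pedestrian is moving away from the locomotive.
Both move, so f' = f · (v − v_o)/(v − v_s).
f' = 569 × (339 − 2)/(339 − 31.39) = 569 × 337/307.61 ≈ 623 Hz.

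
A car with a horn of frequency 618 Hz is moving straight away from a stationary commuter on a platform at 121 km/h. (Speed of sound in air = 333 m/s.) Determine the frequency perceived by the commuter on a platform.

121 km/h = 33.61 m/s.
Moving source, stationary observer: f' = f · v/(v + v_s) since the source is receding.
f' = 618 × 333/(333 + 33.61) = 618 × 333/366.6 ≈ 561 Hz.

561 Hz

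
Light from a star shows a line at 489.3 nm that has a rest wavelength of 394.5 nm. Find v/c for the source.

λ'/λ₀ = 1.2403 > 1 (redshift), so the source is receding.
λ'/λ₀ = √((1 + β)/(1 − β)) for a receding source ⇒ β = (r² − 1)/(r² + 1) with r = λ'/λ₀.
β = (1.5384 − 1)/(1.5384 + 1) ≈ 0.212.

0.212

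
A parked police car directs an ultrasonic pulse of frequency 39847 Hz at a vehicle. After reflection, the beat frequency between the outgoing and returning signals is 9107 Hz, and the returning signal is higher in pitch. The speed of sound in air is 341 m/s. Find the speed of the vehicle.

35 m/s

Double Doppler shift off a moving reflector: f₂ = f₀ · (v + u)/(v − u) (u > 0 toward emitter).
Returning signal is higher, so f₂ = f₀ + Δf = 39847 + 9107 = 48954 Hz.
Rearranging, u = v · (f₂ − f₀)/(f₂ + f₀) = 341 × 9107/88801 ≈ 35 m/s.
So the vehicle is moving at 35 m/s toward the emitter.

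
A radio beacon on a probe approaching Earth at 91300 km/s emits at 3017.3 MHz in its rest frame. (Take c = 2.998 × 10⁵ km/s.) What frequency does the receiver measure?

β = v/c = 91300/299800 = 0.3045.
Relativistic Doppler for frequency: f' = f₀ · √((1 + β)/(1 − β)).
f' = 3017.3 × √(1.3045/0.6955) = 3017.3 × 1.36959 ≈ 4132.5 MHz.

4132.5 MHz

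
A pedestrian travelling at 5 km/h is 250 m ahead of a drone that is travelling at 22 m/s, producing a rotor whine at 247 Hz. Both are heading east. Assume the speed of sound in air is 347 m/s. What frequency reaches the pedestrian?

5 km/h = 1.389 m/s.
The pedestrian is ahead, so the drone is moving toward it while the pedestrian is moving away from the drone.
General Doppler shift: f' = f · (v − v_o)/(v − v_s).
f' = 247 × (347 − 1.389)/(347 − 22) = 247 × 345.61/325 ≈ 263 Hz.

263 Hz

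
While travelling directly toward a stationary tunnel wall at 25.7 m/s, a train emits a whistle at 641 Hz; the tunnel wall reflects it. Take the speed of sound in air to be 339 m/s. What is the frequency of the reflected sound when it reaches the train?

The tunnel wall receives the sound from a moving source: f₁ = f₀ · v/(v − v_e) = 641 × 339/313.3 ≈ 694 Hz.
On the return leg the train is a moving observer: f₂ = f₁ · (v + v_e)/v = 694 × 364.7/339 ≈ 746 Hz.
Equivalently f₂ = f₀ · (v + v_e)/(v − v_e).

746 Hz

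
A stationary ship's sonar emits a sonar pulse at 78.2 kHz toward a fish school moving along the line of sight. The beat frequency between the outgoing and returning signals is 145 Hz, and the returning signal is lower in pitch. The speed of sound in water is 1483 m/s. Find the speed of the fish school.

1.38 m/s

Double Doppler shift off a moving reflector: f₂ = f₀ · (v + u)/(v − u) (u > 0 toward emitter).
Returning signal is lower, so f₂ = f₀ − Δf = 78200 − 145 = 78055 Hz.
Rearranging, u = v · (f₂ − f₀)/(f₂ + f₀) = 1483 × -145/156255 ≈ -1.38 m/s.
So the fish school is moving at 1.38 m/s away from the emitter.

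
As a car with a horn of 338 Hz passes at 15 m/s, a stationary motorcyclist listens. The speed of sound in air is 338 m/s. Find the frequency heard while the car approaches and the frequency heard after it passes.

Approaching: f₁ = f · v/(v − v_s) = 338 × 338/323 ≈ 354 Hz.
Receding: f₂ = f · v/(v + v_s) = 338 × 338/353 ≈ 324 Hz.

354 Hz approaching; 324 Hz receding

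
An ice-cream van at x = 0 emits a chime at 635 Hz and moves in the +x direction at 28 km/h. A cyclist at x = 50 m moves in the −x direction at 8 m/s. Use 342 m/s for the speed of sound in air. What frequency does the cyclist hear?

665 Hz

28 km/h = 7.778 m/s.
The observer lies on the +x side, so the source is heading toward the observer and the observer is heading toward the source.
Both move, so f' = f · (v + v_o)/(v − v_s).
f' = 635 × (342 + 8)/(342 − 7.778) = 635 × 350/334.22 ≈ 665 Hz.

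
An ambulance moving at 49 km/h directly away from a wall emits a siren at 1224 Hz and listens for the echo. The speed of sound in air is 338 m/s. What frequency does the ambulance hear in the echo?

1129 Hz

49 km/h = 13.61 m/s.
The wall receives the sound from a moving source: f₁ = f₀ · v/(v + v_e) = 1224 × 338/351.61 ≈ 1177 Hz.
On the return leg the ambulance is a moving observer: f₂ = f₁ · (v − v_e)/v = 1177 × 324.39/338 ≈ 1129 Hz.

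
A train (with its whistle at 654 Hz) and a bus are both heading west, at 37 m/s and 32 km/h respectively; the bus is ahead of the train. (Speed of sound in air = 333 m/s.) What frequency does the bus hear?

716 Hz

32 km/h = 8.889 m/s.
The bus is ahead, so the train is moving toward it while the bus is moving away from the train.
Both move, so f' = f · (v − v_o)/(v − v_s).
f' = 654 × (333 − 8.889)/(333 − 37) = 654 × 324.11/296 ≈ 716 Hz.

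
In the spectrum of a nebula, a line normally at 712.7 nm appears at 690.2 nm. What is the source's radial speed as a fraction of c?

0.032

λ'/λ₀ = 0.9684 < 1 (blueshift), so the source is approaching.
λ'/λ₀ = √((1 − β)/(1 + β)) for an approaching source ⇒ β = (1 − r²)/(1 + r²) with r = λ'/λ₀.
β = (1 − 0.9379)/(1 + 0.9379) ≈ 0.032.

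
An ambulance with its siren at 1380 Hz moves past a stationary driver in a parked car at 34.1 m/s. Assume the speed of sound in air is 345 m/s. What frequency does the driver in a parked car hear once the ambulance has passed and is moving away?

1256 Hz

Receding: f₂ = f · v/(v + v_s) = 1380 × 345/379.1 ≈ 1256 Hz.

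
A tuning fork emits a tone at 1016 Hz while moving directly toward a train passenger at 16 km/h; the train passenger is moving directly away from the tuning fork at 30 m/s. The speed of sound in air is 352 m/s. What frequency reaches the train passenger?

941 Hz

16 km/h = 4.444 m/s.
Both move, so f' = f · (v − v_o)/(v − v_s).
f' = 1016 × (352 − 30)/(352 − 4.444) = 1016 × 322/347.56 ≈ 941 Hz.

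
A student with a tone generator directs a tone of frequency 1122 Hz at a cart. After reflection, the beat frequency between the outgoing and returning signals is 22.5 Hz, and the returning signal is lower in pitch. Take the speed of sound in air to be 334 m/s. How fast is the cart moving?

3.4 m/s

Double Doppler shift off a moving reflector: f₂ = f₀ · (v + u)/(v − u) (u > 0 toward emitter).
Returning signal is lower, so f₂ = f₀ − Δf = 1122 − 22.5 = 1099.5 Hz.
Rearranging, u = v · (f₂ − f₀)/(f₂ + f₀) = 334 × -22.5/2221.5 ≈ -3.4 m/s.
So the cart is moving at 3.4 m/s away from the emitter.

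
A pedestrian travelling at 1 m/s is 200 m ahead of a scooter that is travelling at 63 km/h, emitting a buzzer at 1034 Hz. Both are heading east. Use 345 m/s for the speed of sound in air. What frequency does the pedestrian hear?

63 km/h = 17.5 m/s.
The pedestrian is ahead, so the scooter is moving toward it while the pedestrian is moving away from the scooter.
Both move, so f' = f · (v − v_o)/(v − v_s).
f' = 1034 × (345 − 1)/(345 − 17.5) = 1034 × 344/327.5 ≈ 1086 Hz.

1086 Hz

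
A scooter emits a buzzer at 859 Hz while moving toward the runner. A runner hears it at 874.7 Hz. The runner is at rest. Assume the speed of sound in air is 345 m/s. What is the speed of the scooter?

f' = f · v/(v − v_s) ⇒ v_s = v · |1 − f/f'|.
v_s = 345 × |1 − 859/874.7| = 345 × 0.01795 ≈ 6.2 m/s.

6.2 m/s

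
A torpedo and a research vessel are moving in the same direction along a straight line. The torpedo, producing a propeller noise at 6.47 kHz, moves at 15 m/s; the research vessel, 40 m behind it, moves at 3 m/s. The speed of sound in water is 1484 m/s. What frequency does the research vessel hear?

6.42 kHz

The research vessel is behind, so the torpedo is moving away from it while the research vessel is moving toward the torpedo.
With source receding and observer approaching, f' = f · (v + v_o)/(v + v_s).
f' = 6.47 × (1484 + 3)/(1484 + 15) = 6.47 × 1487/1499 ≈ 6.42 kHz.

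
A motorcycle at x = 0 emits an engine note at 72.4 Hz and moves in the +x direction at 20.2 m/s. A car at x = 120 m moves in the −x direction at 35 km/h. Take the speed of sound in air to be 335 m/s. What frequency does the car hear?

79 Hz

35 km/h = 9.722 m/s.
The observer lies on the +x side, so the source is heading toward the observer and the observer is heading toward the source.
With source approaching and observer approaching, f' = f · (v + v_o)/(v − v_s).
f' = 72.4 × (335 + 9.722)/(335 − 20.2) = 72.4 × 344.72/314.8 ≈ 79 Hz.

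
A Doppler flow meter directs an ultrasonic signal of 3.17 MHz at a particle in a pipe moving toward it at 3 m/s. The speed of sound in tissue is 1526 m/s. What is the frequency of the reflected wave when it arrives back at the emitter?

3.182 MHz

At the particle in a pipe (a moving observer), f₁ = f₀ · (v + u)/v = 3.17 × 1529/1526 ≈ 3.176 MHz.
The reflection then acts as a moving source: f₂ = f₁ · v/(v − u) ≈ 3.182 MHz.
Equivalently f₂ = f₀ · (v + u)/(v − u).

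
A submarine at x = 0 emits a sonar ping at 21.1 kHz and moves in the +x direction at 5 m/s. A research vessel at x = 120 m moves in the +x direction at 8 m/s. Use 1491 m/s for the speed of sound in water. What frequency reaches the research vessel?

The observer lies on the +x side, so the source is heading toward the observer and the observer is heading away from the source.
Both move, so f' = f · (v − v_o)/(v − v_s).
f' = 21.1 × (1491 − 8)/(1491 − 5) = 21.1 × 1483/1486 ≈ 21.1 kHz.

21.1 kHz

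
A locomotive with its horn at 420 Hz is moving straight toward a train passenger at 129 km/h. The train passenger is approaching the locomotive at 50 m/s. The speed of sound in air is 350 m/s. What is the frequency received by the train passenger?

129 km/h = 35.83 m/s.
With source approaching and observer approaching, f' = f · (v + v_o)/(v − v_s).
f' = 420 × (350 + 50)/(350 − 35.83) = 420 × 400/314.17 ≈ 535 Hz.

535 Hz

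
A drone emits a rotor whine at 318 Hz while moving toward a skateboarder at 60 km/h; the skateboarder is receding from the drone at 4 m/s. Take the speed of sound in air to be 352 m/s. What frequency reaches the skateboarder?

330 Hz

60 km/h = 16.67 m/s.
With source approaching and observer receding, f' = f · (v − v_o)/(v − v_s).
f' = 318 × (352 − 4)/(352 − 16.67) = 318 × 348/335.33 ≈ 330 Hz.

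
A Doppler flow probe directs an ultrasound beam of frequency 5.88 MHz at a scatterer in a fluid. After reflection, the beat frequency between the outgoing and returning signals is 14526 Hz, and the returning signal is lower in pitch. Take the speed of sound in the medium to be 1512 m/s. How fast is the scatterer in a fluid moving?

1.87 m/s

Double Doppler shift off a moving reflector: f₂ = f₀ · (v + u)/(v − u) (u > 0 toward emitter).
Returning signal is lower, so f₂ = f₀ − Δf = 5880000 − 14526 = 5865474 Hz.
Rearranging, u = v · (f₂ − f₀)/(f₂ + f₀) = 1512 × -14526/11745474 ≈ -1.87 m/s.
So the scatterer in a fluid is moving at 1.87 m/s away from the emitter.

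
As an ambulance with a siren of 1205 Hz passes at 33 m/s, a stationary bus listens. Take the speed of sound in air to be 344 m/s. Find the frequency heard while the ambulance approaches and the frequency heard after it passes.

Approaching: f₁ = f · v/(v − v_s) = 1205 × 344/311 ≈ 1333 Hz.
Receding: f₂ = f · v/(v + v_s) = 1205 × 344/377 ≈ 1100 Hz.

1333 Hz approaching; 1100 Hz receding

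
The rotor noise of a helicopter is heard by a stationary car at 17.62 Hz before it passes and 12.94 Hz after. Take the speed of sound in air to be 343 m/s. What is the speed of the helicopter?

f₁/f₂ = (v + v_s)/(v − v_s), so v_s = v · (f₁ − f₂)/(f₁ + f₂).
v_s = 343 × (17.62 − 12.94)/(17.62 + 12.94) = 343 × 4.68/30.56 ≈ 53 m/s.

53 m/s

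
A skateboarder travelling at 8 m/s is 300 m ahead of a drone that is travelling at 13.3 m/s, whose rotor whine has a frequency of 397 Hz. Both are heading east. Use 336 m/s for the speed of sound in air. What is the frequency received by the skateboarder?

The skateboarder is ahead, so the drone is moving toward it while the skateboarder is moving away from the drone.
Both move, so f' = f · (v − v_o)/(v − v_s).
f' = 397 × (336 − 8)/(336 − 13.3) = 397 × 328/322.7 ≈ 404 Hz.

404 Hz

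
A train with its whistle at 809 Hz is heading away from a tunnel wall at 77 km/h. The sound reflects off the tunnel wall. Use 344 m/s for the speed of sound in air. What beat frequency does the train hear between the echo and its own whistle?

95 Hz

77 km/h = 21.39 m/s.
The tunnel wall receives the sound from a moving source: f₁ = f₀ · v/(v + v_e) = 809 × 344/365.39 ≈ 761.6 Hz.
On the return leg the train is a moving observer: f₂ = f₁ · (v − v_e)/v = 761.6 × 322.61/344 ≈ 714.3 Hz.
Beat against the emitted tone: |f₂ − f₀| = 2v_e·f₀/(v + v_e) = 2 × 21.39 × 809/365.39 ≈ 95 Hz.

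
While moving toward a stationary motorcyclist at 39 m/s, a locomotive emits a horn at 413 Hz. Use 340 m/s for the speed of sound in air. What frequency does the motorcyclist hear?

Only the source moves, toward the listener, so f' = f · v/(v − v_s).
f' = 413 × 340/(340 − 39) = 413 × 340/301 ≈ 467 Hz.

467 Hz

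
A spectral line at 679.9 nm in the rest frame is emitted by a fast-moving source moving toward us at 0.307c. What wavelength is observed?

Relativistic Doppler for wavelength: λ' = λ₀ · √((1 − β)/(1 + β)).
λ' = 679.9 × √(0.6930/1.3070) = 679.9 × 0.72816 ≈ 495.1 nm.

495.1 nm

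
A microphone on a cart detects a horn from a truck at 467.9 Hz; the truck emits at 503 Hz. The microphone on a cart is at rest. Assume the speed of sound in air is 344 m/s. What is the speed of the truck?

f' < f, so the truck is receding.
f' = f · v/(v + v_s) ⇒ v_s = v · |1 − f/f'|.
v_s = 344 × |1 − 503/467.9| = 344 × 0.07502 ≈ 26 m/s.

26 m/s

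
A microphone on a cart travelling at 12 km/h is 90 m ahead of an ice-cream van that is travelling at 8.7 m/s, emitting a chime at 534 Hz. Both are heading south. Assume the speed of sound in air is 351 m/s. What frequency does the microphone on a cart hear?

12 km/h = 3.333 m/s.
The microphone on a cart is ahead, so the ice-cream van is moving toward it while the microphone on a cart is moving away from the ice-cream van.
Both move, so f' = f · (v − v_o)/(v − v_s).
f' = 534 × (351 − 3.333)/(351 − 8.7) = 534 × 347.67/342.3 ≈ 542 Hz.

542 Hz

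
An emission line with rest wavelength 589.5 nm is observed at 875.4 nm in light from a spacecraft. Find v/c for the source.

λ'/λ₀ = 1.4850 > 1 (redshift), so the source is receding.
λ'/λ₀ = √((1 + β)/(1 − β)) for a receding source ⇒ β = (r² − 1)/(r² + 1) with r = λ'/λ₀.
β = (2.2052 − 1)/(2.2052 + 1) ≈ 0.376.

0.376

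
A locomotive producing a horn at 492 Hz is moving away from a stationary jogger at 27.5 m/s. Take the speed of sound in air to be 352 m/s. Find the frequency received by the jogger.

Moving source, stationary observer: f' = f · v/(v + v_s) since the source is receding.
f' = 492 × 352/(352 + 27.5) = 492 × 352/379.5 ≈ 456 Hz.

456 Hz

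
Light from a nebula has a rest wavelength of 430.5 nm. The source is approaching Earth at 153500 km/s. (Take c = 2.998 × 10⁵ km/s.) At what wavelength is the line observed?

β = v/c = 153500/299800 = 0.5120.
Relativistic Doppler for wavelength: λ' = λ₀ · √((1 − β)/(1 + β)).
λ' = 430.5 × √(0.4880/1.5120) = 430.5 × 0.56811 ≈ 244.6 nm.

244.6 nm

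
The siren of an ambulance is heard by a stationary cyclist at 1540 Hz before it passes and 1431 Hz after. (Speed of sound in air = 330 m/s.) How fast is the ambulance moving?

f₁/f₂ = (v + v_s)/(v − v_s), so v_s = v · (f₁ − f₂)/(f₁ + f₂).
v_s = 330 × (1540 − 1431)/(1540 + 1431) = 330 × 109/2971 ≈ 12.1 m/s.

12.1 m/s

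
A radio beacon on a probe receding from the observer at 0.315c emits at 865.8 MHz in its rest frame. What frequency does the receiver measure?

Relativistic Doppler for frequency: f' = f₀ · √((1 − β)/(1 + β)).
f' = 865.8 × √(0.6850/1.3150) = 865.8 × 0.72174 ≈ 624.9 MHz.

624.9 MHz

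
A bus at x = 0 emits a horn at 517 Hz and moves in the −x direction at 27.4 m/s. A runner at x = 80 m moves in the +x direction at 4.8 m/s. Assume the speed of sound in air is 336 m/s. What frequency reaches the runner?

471 Hz

The observer lies on the +x side, so the source is heading away from the observer and the observer is heading away from the source.
General Doppler shift: f' = f · (v − v_o)/(v + v_s).
f' = 517 × (336 − 4.8)/(336 + 27.4) = 517 × 331.2/363.4 ≈ 471 Hz.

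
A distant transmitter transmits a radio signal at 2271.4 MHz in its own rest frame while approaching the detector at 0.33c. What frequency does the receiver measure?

Relativistic Doppler for frequency: f' = f₀ · √((1 + β)/(1 − β)).
f' = 2271.4 × √(1.3300/0.6700) = 2271.4 × 1.40893 ≈ 3200.2 MHz.

3200.2 MHz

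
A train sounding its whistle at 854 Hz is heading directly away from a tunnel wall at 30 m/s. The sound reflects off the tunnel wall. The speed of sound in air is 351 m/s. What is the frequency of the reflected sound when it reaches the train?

The tunnel wall receives the sound from a moving source: f₁ = f₀ · v/(v + v_e) = 854 × 351/381 ≈ 787 Hz.
On the return leg the train is a moving observer: f₂ = f₁ · (v − v_e)/v = 787 × 321/351 ≈ 720 Hz.

720 Hz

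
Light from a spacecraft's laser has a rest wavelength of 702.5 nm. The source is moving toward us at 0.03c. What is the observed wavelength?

681.7 nm

Relativistic Doppler for wavelength: λ' = λ₀ · √((1 − β)/(1 + β)).
λ' = 702.5 × √(0.9700/1.0300) = 702.5 × 0.97044 ≈ 681.7 nm.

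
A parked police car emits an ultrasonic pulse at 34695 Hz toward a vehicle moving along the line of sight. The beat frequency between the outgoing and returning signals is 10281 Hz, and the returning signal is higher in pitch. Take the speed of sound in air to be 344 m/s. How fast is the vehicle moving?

44 m/s

Double Doppler shift off a moving reflector: f₂ = f₀ · (v + u)/(v − u) (u > 0 toward emitter).
Returning signal is higher, so f₂ = f₀ + Δf = 34695 + 10281 = 44976 Hz.
Rearranging, u = v · (f₂ − f₀)/(f₂ + f₀) = 344 × 10281/79671 ≈ 44 m/s.
So the vehicle is moving at 44 m/s toward the emitter.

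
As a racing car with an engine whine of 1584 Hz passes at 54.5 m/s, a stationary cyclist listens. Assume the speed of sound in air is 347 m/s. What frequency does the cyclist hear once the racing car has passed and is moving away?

1369 Hz

Receding: f₂ = f · v/(v + v_s) = 1584 × 347/401.5 ≈ 1369 Hz.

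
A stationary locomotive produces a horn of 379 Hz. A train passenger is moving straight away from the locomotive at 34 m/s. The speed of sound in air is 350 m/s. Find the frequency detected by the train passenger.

Only the observer moves, away from the source, so f' = f · (v − v_o)/v.
f' = 379 × (350 − 34)/350 = 379 × 316/350 ≈ 342 Hz.

342 Hz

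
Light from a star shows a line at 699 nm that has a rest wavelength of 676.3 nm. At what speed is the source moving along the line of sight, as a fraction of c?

λ'/λ₀ = 1.0336 > 1 (redshift), so the source is receding.
λ'/λ₀ = √((1 + β)/(1 − β)) for a receding source ⇒ β = (r² − 1)/(r² + 1) with r = λ'/λ₀.
β = (1.0683 − 1)/(1.0683 + 1) ≈ 0.033.

0.033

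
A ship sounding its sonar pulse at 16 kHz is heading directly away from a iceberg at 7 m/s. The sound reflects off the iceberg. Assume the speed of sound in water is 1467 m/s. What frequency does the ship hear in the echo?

15.85 kHz

The iceberg receives the sound from a moving source: f₁ = f₀ · v/(v + v_e) = 16 × 1467/1474 ≈ 15.92 kHz.
On the return leg the ship is a moving observer: f₂ = f₁ · (v − v_e)/v = 15.92 × 1460/1467 ≈ 15.85 kHz.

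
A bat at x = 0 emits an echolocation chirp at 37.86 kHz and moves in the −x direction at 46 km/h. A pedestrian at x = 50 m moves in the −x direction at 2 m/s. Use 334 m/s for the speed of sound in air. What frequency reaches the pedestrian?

46 km/h = 12.78 m/s.
The observer lies on the +x side, so the source is heading away from the observer and the observer is heading toward the source.
With source receding and observer approaching, f' = f · (v + v_o)/(v + v_s).
f' = 37.86 × (334 + 2)/(334 + 12.78) = 37.86 × 336/346.78 ≈ 36.7 kHz.

36.7 kHz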